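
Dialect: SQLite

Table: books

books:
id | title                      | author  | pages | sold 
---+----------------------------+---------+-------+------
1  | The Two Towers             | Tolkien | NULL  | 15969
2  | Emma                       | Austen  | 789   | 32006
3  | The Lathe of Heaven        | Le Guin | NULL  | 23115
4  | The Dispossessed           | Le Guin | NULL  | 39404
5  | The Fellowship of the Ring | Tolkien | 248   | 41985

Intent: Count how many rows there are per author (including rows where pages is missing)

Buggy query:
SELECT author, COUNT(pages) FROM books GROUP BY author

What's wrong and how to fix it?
Bug: COUNT(column) counts non-NULL values only; rows with NULL pages aren't counted

Fix: Use COUNT(*) to count all rows regardless of NULL

Corrected query:
SELECT author, COUNT(*) FROM books GROUP BY author

Result:
author  | COUNT(*)
--------+---------
Austen  | 1       
Le Guin | 2       
Tolkien | 2       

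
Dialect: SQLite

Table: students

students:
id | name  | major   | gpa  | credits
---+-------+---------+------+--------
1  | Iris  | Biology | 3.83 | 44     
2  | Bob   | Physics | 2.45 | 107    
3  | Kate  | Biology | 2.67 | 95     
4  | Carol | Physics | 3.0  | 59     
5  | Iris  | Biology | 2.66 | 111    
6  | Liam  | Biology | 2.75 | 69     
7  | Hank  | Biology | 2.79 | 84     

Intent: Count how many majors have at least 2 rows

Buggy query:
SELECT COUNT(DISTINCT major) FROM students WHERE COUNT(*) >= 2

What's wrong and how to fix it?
Bug: WHERE filters individual rows, not groups, so a group-level COUNT is invalid there

Fix: Group first with HAVING COUNT(*) >= 2, then COUNT the resulting groups

Corrected query:
SELECT COUNT(*) FROM (SELECT major FROM students GROUP BY major HAVING COUNT(*) >= 2)

Result:
COUNT(*)
--------
2       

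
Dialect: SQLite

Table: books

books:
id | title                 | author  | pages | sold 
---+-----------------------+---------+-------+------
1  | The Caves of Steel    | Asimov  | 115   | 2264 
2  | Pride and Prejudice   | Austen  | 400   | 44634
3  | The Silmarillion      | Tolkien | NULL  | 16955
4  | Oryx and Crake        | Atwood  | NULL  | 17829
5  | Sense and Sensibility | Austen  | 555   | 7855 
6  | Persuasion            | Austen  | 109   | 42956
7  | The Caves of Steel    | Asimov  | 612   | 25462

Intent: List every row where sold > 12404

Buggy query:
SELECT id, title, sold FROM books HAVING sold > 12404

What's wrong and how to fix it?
Bug: This is a non-aggregate query (no GROUP BY, no aggregates), so in SQLite the HAVING clause is invalid here; a row-level condition belongs in WHERE

Fix: Use WHERE for row-level filtering

Corrected query:
SELECT id, title, sold FROM books WHERE sold > 12404

Result:
id | title               | sold 
---+---------------------+------
2  | Pride and Prejudice | 44634
3  | The Silmarillion    | 16955
4  | Oryx and Crake      | 17829
6  | Persuasion          | 42956
7  | The Caves of Steel  | 25462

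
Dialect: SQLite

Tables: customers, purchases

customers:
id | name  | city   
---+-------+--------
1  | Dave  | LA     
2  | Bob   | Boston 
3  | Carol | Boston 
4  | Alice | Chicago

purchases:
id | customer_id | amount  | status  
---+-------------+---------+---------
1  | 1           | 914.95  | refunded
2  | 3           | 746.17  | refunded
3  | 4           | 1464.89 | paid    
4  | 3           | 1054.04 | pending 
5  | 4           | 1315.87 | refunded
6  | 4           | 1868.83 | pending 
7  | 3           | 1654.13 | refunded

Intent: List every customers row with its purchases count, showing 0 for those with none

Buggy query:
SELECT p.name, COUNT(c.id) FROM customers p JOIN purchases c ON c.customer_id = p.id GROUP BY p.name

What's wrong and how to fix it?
Bug: INNER JOIN drops customers rows that have no matching purchases rows

Fix: Switch to LEFT JOIN to retain unmatched parent rows

Corrected query:
SELECT p.name, COUNT(c.id) FROM customers p LEFT JOIN purchases c ON c.customer_id = p.id GROUP BY p.name

Result:
name  | COUNT(c.id)
------+------------
Alice | 3          
Bob   | 0          
Carol | 3          
Dave  | 1          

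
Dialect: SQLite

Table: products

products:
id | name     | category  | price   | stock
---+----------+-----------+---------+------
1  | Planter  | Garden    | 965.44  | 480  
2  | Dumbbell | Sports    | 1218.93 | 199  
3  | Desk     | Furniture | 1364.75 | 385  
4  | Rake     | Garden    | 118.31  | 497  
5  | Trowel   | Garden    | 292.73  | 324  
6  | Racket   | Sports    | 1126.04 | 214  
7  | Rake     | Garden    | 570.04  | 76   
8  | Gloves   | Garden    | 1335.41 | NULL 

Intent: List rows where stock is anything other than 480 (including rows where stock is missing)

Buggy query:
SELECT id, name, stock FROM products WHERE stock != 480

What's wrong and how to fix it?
Bug: 'stock != 480' is unknown when stock is NULL, so NULL rows are silently excluded

Fix: Add an explicit OR stock IS NULL to include the missing-value rows

Corrected query:
SELECT id, name, stock FROM products WHERE stock != 480 OR stock IS NULL

Result:
id | name     | stock
---+----------+------
2  | Dumbbell | 199  
3  | Desk     | 385  
4  | Rake     | 497  
5  | Trowel   | 324  
6  | Racket   | 214  
7  | Rake     | 76   
8  | Gloves   | NULL 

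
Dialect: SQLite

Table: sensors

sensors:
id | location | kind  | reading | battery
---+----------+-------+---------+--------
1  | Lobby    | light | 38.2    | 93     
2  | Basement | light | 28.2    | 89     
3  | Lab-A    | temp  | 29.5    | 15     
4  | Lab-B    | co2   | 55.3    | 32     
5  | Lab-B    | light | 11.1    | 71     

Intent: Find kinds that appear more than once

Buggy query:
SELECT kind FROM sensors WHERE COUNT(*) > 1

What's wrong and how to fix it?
Bug: WHERE can't reference COUNT(*); aggregates are computed after WHERE

Fix: Group first, then use HAVING for the count condition

Corrected query:
SELECT kind FROM sensors GROUP BY kind HAVING COUNT(*) > 1

Result:
kind 
-----
light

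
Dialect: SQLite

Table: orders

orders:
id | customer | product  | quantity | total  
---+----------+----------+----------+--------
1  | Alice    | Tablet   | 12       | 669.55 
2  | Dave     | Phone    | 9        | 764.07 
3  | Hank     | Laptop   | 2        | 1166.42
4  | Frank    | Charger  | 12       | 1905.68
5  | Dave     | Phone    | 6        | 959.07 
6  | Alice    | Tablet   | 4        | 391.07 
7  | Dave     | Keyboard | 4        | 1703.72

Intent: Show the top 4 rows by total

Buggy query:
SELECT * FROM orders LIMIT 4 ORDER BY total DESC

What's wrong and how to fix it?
Bug: LIMIT must come after ORDER BY

Fix: Swap the clauses: ORDER BY first, then LIMIT

Corrected query:
SELECT * FROM orders ORDER BY total DESC LIMIT 4

Result:
id | customer | product  | quantity | total  
---+----------+----------+----------+--------
4  | Frank    | Charger  | 12       | 1905.68
7  | Dave     | Keyboard | 4        | 1703.72
3  | Hank     | Laptop   | 2        | 1166.42
5  | Dave     | Phone    | 6        | 959.07 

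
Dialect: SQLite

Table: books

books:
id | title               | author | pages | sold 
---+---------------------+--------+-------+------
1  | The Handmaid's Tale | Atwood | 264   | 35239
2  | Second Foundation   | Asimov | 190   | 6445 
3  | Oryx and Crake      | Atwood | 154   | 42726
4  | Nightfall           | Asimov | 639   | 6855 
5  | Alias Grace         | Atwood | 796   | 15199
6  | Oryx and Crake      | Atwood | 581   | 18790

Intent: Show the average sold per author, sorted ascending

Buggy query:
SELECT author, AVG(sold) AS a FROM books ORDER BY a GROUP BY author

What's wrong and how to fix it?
Bug: GROUP BY must precede ORDER BY

Fix: Move ORDER BY to the end, after GROUP BY

Corrected query:
SELECT author, AVG(sold) AS a FROM books GROUP BY author ORDER BY a

Result:
author | a      
-------+--------
Asimov | 6650   
Atwood | 27988.5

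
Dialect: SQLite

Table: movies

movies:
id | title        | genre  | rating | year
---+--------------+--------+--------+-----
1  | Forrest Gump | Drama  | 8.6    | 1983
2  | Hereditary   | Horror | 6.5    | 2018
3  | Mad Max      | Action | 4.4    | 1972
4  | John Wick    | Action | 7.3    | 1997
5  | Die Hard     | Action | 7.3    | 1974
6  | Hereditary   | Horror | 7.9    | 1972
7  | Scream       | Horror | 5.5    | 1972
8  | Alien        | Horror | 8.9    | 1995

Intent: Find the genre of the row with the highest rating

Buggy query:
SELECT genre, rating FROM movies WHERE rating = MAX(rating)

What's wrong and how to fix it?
Bug: WHERE is evaluated per row; an aggregate over the whole table isn't defined there

Fix: Wrap MAX in a scalar subquery so WHERE compares against a single value

Corrected query:
SELECT genre, rating FROM movies WHERE rating = (SELECT MAX(rating) FROM movies)

Result:
genre  | rating
-------+-------
Horror | 8.9   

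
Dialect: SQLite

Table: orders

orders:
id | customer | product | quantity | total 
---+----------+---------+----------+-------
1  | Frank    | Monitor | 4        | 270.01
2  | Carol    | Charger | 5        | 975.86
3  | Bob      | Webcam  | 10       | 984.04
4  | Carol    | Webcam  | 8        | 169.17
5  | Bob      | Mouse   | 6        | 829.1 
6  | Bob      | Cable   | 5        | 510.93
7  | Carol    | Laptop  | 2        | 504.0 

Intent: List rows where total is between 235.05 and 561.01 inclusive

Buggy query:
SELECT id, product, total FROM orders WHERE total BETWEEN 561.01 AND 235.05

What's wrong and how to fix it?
Bug: The bounds are reversed; BETWEEN a AND b requires a <= b to match anything

Fix: Write BETWEEN 235.05 AND 561.01

Corrected query:
SELECT id, product, total FROM orders WHERE total BETWEEN 235.05 AND 561.01

Result:
id | product | total 
---+---------+-------
1  | Monitor | 270.01
6  | Cable   | 510.93
7  | Laptop  | 504   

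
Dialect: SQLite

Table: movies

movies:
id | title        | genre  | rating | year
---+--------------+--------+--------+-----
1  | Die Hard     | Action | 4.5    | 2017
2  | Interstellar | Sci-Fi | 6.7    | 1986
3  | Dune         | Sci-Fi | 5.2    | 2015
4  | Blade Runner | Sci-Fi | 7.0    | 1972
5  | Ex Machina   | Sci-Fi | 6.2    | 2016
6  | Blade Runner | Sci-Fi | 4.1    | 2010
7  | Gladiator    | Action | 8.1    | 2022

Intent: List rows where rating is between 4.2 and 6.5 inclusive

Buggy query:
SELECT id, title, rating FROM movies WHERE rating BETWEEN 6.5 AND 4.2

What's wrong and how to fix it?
Bug: BETWEEN expects the lower bound first; with 6.5 AND 4.2 the range is empty

Fix: Swap the bounds so the smaller value comes first

Corrected query:
SELECT id, title, rating FROM movies WHERE rating BETWEEN 4.2 AND 6.5

Result:
id | title      | rating
---+------------+-------
1  | Die Hard   | 4.5   
3  | Dune       | 5.2   
5  | Ex Machina | 6.2   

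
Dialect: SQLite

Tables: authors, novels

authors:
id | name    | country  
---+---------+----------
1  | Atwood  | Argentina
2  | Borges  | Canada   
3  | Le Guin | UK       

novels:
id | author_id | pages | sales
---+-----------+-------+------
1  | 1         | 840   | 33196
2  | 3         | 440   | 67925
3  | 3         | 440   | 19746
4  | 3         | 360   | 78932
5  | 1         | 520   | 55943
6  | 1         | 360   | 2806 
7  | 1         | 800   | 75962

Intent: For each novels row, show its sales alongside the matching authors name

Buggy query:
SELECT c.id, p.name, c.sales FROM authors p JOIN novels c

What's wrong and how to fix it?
Bug: JOIN with no ON clause produces a cartesian product; every novels row pairs with every authors row

Fix: Add ON c.author_id = p.id to the JOIN

Corrected query:
SELECT c.id, p.name, c.sales FROM authors p JOIN novels c ON c.author_id = p.id

Result:
id | name    | sales
---+---------+------
1  | Atwood  | 33196
2  | Le Guin | 67925
3  | Le Guin | 19746
4  | Le Guin | 78932
5  | Atwood  | 55943
6  | Atwood  | 2806 
7  | Atwood  | 75962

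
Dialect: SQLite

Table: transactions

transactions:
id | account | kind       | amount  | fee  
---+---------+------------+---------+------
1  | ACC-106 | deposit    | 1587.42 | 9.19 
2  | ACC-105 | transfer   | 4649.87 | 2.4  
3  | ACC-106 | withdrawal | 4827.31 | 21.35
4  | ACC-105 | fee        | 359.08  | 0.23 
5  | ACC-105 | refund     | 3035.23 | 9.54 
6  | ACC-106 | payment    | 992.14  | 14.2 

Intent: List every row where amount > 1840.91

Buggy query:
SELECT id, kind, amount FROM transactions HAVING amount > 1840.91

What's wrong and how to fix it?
Bug: HAVING filters the output of aggregation, but this query has no GROUP BY and no aggregate functions, so SQLite rejects it (HAVING clause on a non-aggregate query); the condition here is per row

Fix: Use WHERE for row-level filtering

Corrected query:
SELECT id, kind, amount FROM transactions WHERE amount > 1840.91

Result:
id | kind       | amount 
---+------------+--------
2  | transfer   | 4649.87
3  | withdrawal | 4827.31
5  | refund     | 3035.23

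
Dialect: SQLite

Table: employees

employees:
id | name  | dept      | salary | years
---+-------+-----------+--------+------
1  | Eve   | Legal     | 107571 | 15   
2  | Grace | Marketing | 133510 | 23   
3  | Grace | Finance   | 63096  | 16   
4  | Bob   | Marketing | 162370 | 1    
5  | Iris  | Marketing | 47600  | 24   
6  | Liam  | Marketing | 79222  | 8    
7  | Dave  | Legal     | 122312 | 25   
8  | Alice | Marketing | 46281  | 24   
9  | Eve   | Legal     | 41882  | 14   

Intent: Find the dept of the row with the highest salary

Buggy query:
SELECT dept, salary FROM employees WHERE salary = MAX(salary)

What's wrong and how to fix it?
Bug: WHERE is evaluated per row; an aggregate over the whole table isn't defined there

Fix: Wrap MAX in a scalar subquery so WHERE compares against a single value

Corrected query:
SELECT dept, salary FROM employees WHERE salary = (SELECT MAX(salary) FROM employees)

Result:
dept      | salary
----------+-------
Marketing | 162370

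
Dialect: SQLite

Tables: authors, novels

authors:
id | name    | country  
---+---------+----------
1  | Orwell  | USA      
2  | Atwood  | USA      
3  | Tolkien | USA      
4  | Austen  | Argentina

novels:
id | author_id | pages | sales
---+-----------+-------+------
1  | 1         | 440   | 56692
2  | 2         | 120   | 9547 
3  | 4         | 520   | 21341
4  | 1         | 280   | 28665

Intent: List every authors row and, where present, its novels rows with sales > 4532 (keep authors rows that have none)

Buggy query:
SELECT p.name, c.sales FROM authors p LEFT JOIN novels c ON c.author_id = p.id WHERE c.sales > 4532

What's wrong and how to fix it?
Bug: A WHERE condition on the right-hand table after LEFT JOIN drops unmatched parents

Fix: Put 'c.sales > 4532' in the JOIN's ON clause instead of WHERE

Corrected query:
SELECT p.name, c.sales FROM authors p LEFT JOIN novels c ON c.author_id = p.id AND c.sales > 4532

Result:
name    | sales
--------+------
Orwell  | 28665
Orwell  | 56692
Atwood  | 9547 
Tolkien | NULL 
Austen  | 21341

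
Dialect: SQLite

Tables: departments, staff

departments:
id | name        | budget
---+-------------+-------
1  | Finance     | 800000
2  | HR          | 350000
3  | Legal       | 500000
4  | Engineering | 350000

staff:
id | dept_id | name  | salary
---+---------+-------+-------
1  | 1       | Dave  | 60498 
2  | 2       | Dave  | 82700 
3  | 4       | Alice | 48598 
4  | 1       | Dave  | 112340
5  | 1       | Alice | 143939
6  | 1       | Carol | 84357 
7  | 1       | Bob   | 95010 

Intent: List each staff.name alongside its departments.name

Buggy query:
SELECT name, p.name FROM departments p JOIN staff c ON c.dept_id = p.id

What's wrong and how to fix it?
Bug: Both tables have a 'name' column; the unqualified reference is ambiguous

Fix: Prefix ambiguous columns with the table alias

Corrected query:
SELECT c.name, p.name FROM departments p JOIN staff c ON c.dept_id = p.id

Result:
name  | name       
------+------------
Dave  | Finance    
Dave  | HR         
Alice | Engineering
Dave  | Finance    
Alice | Finance    
Carol | Finance    
Bob   | Finance    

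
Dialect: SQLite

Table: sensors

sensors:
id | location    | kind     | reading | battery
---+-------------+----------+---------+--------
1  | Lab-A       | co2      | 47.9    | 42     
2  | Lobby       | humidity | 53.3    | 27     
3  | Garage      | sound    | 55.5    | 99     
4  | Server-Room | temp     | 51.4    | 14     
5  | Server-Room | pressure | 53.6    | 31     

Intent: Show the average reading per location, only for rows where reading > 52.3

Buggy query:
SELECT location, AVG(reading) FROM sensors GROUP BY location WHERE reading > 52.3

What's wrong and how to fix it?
Bug: WHERE cannot follow GROUP BY

Fix: Move the WHERE clause before GROUP BY

Corrected query:
SELECT location, AVG(reading) FROM sensors WHERE reading > 52.3 GROUP BY location

Result:
location    | AVG(reading)
------------+-------------
Garage      | 55.5        
Lobby       | 53.3        
Server-Room | 53.6        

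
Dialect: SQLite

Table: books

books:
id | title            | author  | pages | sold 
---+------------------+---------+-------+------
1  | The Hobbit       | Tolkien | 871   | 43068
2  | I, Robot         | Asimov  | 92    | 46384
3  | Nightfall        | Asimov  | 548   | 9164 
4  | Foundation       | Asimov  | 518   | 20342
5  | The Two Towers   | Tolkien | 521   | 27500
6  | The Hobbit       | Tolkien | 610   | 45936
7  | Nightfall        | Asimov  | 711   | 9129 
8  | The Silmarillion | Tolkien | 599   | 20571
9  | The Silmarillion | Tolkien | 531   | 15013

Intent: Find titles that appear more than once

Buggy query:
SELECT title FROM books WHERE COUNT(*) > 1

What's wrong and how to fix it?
Bug: COUNT(*) is an aggregate and cannot be used in WHERE

Fix: GROUP BY title, then filter groups with HAVING COUNT(*) > 1

Corrected query:
SELECT title FROM books GROUP BY title HAVING COUNT(*) > 1

Result:
title           
----------------
Nightfall       
The Hobbit      
The Silmarillion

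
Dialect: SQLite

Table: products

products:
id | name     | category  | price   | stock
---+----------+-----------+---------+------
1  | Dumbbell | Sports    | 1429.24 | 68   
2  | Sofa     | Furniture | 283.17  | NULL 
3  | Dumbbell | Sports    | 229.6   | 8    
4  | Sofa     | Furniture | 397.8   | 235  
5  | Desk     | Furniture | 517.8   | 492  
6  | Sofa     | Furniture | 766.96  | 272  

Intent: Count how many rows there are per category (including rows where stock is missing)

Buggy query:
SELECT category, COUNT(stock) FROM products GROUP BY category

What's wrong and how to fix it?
Bug: COUNT(stock) skips NULLs, so groups with missing stock are undercounted

Fix: Replace COUNT(stock) with COUNT(*)

Corrected query:
SELECT category, COUNT(*) FROM products GROUP BY category

Result:
category  | COUNT(*)
----------+---------
Furniture | 4       
Sports    | 2       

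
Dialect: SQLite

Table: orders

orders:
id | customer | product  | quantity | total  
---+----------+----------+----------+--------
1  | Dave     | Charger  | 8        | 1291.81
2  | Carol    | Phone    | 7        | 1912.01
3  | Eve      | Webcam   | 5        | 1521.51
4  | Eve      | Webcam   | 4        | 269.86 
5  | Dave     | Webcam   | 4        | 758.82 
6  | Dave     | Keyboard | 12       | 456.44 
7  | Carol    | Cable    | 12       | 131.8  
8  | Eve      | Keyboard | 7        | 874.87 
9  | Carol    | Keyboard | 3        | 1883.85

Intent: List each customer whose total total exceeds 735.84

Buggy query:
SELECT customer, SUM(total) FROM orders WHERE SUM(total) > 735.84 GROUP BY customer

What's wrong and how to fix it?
Bug: SUM(total) is an aggregate, but WHERE filters rows before aggregation

Fix: Use HAVING (which filters groups after aggregation) instead of WHERE

Corrected query:
SELECT customer, SUM(total) FROM orders GROUP BY customer HAVING SUM(total) > 735.84

Result:
customer | SUM(total)
---------+-----------
Carol    | 3927.66   
Dave     | 2507.07   
Eve      | 2666.24   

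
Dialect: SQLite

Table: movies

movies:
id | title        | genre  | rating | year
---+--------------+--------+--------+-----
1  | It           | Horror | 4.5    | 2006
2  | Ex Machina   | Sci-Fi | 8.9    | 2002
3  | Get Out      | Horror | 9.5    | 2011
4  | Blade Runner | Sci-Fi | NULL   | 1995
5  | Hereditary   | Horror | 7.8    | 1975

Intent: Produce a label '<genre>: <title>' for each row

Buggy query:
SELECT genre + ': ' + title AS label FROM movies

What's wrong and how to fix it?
Bug: SQLite uses || for string concatenation; + coerces text to numbers (yielding 0)

Fix: Replace + with || to concatenate text

Corrected query:
SELECT genre || ': ' || title AS label FROM movies

Result:
label               
--------------------
Horror: It          
Sci-Fi: Ex Machina  
Horror: Get Out     
Sci-Fi: Blade Runner
Horror: Hereditary  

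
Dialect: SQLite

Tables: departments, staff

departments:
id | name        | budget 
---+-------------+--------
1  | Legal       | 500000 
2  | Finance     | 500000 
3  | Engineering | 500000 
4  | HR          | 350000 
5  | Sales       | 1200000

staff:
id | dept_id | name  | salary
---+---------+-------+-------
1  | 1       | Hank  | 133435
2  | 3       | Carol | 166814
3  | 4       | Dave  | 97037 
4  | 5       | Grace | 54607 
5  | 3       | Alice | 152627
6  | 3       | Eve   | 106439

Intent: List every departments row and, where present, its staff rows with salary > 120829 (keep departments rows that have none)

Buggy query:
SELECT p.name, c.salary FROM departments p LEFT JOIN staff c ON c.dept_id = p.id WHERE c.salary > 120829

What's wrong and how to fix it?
Bug: Filtering c.salary in WHERE discards the NULL rows produced by LEFT JOIN, turning it into an inner join

Fix: Move the right-table condition into the ON clause so unmatched parents are kept

Corrected query:
SELECT p.name, c.salary FROM departments p LEFT JOIN staff c ON c.dept_id = p.id AND c.salary > 120829

Result:
name        | salary
------------+-------
Legal       | 133435
Finance     | NULL  
Engineering | 152627
Engineering | 166814
HR          | NULL  
Sales       | NULL  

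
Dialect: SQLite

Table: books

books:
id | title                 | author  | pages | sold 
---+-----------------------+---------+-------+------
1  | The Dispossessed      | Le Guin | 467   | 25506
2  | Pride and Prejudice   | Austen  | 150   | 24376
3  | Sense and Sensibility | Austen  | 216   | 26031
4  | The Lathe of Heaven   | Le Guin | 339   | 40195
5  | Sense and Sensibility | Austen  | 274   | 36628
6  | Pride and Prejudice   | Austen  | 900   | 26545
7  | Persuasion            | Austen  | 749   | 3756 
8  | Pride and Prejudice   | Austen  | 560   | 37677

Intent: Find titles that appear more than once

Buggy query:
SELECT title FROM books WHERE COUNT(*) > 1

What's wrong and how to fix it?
Bug: WHERE can't reference COUNT(*); aggregates are computed after WHERE

Fix: Group first, then use HAVING for the count condition

Corrected query:
SELECT title FROM books GROUP BY title HAVING COUNT(*) > 1

Result:
title                
---------------------
Pride and Prejudice  
Sense and Sensibility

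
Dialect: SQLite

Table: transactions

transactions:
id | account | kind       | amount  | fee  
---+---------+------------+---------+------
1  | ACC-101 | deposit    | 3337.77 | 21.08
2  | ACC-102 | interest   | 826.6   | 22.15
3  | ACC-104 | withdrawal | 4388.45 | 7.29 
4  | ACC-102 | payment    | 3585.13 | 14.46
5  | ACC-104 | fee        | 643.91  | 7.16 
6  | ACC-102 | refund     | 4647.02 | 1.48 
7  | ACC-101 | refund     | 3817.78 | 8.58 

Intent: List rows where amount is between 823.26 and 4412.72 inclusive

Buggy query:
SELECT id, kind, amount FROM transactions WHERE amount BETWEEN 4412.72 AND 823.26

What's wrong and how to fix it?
Bug: BETWEEN expects the lower bound first; with 4412.72 AND 823.26 the range is empty

Fix: Write BETWEEN 823.26 AND 4412.72

Corrected query:
SELECT id, kind, amount FROM transactions WHERE amount BETWEEN 823.26 AND 4412.72

Result:
id | kind       | amount 
---+------------+--------
1  | deposit    | 3337.77
2  | interest   | 826.6  
3  | withdrawal | 4388.45
4  | payment    | 3585.13
7  | refund     | 3817.78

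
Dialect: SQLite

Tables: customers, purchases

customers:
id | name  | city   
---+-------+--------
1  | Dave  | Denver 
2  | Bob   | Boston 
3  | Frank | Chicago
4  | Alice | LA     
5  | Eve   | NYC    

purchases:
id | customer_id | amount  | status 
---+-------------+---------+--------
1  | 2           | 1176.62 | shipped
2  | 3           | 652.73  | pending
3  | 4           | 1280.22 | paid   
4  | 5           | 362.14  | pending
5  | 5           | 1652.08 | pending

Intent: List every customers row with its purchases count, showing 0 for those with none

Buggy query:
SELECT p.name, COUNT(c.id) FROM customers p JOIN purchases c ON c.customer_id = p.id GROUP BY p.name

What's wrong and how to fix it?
Bug: INNER JOIN drops customers rows that have no matching purchases rows

Fix: Use LEFT JOIN so parents without children still appear (COUNT(c.id) gives 0)

Corrected query:
SELECT p.name, COUNT(c.id) FROM customers p LEFT JOIN purchases c ON c.customer_id = p.id GROUP BY p.name

Result:
name  | COUNT(c.id)
------+------------
Alice | 1          
Bob   | 1          
Dave  | 0          
Eve   | 2          
Frank | 1          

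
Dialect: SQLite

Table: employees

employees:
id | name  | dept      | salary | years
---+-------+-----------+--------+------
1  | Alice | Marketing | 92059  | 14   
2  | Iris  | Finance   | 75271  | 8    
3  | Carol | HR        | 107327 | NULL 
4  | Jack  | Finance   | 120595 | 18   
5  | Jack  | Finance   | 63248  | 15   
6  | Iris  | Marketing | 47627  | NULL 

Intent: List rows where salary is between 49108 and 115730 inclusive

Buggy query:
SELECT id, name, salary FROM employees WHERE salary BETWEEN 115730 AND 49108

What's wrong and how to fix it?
Bug: BETWEEN expects the lower bound first; with 115730 AND 49108 the range is empty

Fix: Swap the bounds so the smaller value comes first

Corrected query:
SELECT id, name, salary FROM employees WHERE salary BETWEEN 49108 AND 115730

Result:
id | name  | salary
---+-------+-------
1  | Alice | 92059 
2  | Iris  | 75271 
3  | Carol | 107327
5  | Jack  | 63248 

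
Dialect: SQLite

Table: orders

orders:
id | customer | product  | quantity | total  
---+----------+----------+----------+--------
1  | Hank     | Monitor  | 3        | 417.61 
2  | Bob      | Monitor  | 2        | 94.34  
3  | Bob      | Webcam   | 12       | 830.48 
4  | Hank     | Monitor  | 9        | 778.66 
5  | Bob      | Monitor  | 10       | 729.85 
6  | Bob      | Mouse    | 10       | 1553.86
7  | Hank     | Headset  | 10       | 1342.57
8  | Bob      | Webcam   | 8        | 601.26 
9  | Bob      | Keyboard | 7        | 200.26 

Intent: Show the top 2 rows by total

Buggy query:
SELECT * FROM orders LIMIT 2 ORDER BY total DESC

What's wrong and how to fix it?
Bug: ORDER BY cannot follow LIMIT; LIMIT is the final clause

Fix: Swap the clauses: ORDER BY first, then LIMIT

Corrected query:
SELECT * FROM orders ORDER BY total DESC LIMIT 2

Result:
id | customer | product | quantity | total  
---+----------+---------+----------+--------
6  | Bob      | Mouse   | 10       | 1553.86
7  | Hank     | Headset | 10       | 1342.57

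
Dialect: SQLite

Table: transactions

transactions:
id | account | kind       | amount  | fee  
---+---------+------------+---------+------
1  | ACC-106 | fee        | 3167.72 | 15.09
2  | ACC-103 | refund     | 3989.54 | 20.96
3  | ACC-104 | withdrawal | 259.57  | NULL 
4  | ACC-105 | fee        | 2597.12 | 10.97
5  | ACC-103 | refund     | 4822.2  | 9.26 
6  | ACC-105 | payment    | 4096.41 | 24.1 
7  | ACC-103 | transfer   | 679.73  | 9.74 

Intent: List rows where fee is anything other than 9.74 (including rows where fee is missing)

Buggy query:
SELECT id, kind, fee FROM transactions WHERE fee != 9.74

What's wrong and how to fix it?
Bug: Inequality against NULL is unknown, not true; rows with NULL are dropped

Fix: Handle NULL separately with IS NULL alongside the inequality

Corrected query:
SELECT id, kind, fee FROM transactions WHERE fee != 9.74 OR fee IS NULL

Result:
id | kind       | fee  
---+------------+------
1  | fee        | 15.09
2  | refund     | 20.96
3  | withdrawal | NULL 
4  | fee        | 10.97
5  | refund     | 9.26 
6  | payment    | 24.1 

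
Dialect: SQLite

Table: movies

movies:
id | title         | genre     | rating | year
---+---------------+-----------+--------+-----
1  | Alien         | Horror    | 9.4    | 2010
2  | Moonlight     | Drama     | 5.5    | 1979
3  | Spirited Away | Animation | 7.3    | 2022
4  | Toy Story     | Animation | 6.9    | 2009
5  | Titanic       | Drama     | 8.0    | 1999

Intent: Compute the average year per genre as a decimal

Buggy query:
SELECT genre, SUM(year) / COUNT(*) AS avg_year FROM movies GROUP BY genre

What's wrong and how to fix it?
Bug: Both operands are integers, so '/' performs integer division and truncates

Fix: Multiply by 1.0 (or CAST to REAL) to force floating-point division

Corrected query:
SELECT genre, SUM(year) * 1.0 / COUNT(*) AS avg_year FROM movies GROUP BY genre

Result:
genre     | avg_year
----------+---------
Animation | 2015.5  
Drama     | 1989    
Horror    | 2010    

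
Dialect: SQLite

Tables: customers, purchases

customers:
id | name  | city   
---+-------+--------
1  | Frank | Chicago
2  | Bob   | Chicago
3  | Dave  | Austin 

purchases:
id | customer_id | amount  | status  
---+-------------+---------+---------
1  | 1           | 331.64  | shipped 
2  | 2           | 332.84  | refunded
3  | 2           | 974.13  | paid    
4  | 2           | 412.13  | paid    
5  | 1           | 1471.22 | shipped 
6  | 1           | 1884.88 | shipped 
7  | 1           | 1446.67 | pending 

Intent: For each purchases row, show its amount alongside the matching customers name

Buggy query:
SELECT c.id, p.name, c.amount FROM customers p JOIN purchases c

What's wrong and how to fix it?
Bug: Missing join condition: each purchases row is matched to all customers rows instead of just its own

Fix: Add ON c.customer_id = p.id to the JOIN

Corrected query:
SELECT c.id, p.name, c.amount FROM customers p JOIN purchases c ON c.customer_id = p.id

Result:
id | name  | amount 
---+-------+--------
1  | Frank | 331.64 
2  | Bob   | 332.84 
3  | Bob   | 974.13 
4  | Bob   | 412.13 
5  | Frank | 1471.22
6  | Frank | 1884.88
7  | Frank | 1446.67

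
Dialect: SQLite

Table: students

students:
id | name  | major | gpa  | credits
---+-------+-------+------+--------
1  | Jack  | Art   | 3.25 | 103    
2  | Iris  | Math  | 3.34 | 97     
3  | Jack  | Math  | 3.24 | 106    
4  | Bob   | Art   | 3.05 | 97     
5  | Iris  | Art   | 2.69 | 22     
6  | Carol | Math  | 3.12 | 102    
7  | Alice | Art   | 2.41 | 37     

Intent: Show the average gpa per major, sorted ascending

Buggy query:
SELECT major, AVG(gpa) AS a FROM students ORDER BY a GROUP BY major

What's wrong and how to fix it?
Bug: GROUP BY must precede ORDER BY

Fix: Reorder: SELECT … FROM … GROUP BY … ORDER BY …

Corrected query:
SELECT major, AVG(gpa) AS a FROM students GROUP BY major ORDER BY a

Result:
major | a       
------+---------
Art   | 2.85    
Math  | 3.233333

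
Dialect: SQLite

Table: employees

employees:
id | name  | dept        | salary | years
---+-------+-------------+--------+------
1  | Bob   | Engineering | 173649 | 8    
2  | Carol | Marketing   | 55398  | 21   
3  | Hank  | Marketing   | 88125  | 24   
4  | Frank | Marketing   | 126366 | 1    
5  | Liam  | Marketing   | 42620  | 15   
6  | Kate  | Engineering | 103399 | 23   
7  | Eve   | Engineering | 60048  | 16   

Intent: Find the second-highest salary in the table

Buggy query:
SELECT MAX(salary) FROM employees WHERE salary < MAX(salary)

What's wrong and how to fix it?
Bug: The inner MAX is an aggregate inside WHERE, which is not allowed

Fix: Put the inner MAX in a scalar subquery

Corrected query:
SELECT MAX(salary) FROM employees WHERE salary < (SELECT MAX(salary) FROM employees)

Result:
MAX(salary)
-----------
126366     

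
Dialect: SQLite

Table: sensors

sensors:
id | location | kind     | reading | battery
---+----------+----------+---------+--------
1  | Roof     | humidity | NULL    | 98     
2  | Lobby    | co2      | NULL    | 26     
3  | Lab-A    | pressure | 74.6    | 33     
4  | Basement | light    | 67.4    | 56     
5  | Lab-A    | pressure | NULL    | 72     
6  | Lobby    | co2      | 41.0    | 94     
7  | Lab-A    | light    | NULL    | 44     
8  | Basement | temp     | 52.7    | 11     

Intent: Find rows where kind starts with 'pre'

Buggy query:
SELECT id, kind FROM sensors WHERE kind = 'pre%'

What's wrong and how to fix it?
Bug: Wildcards only work with LIKE; '=' treats '%' as a literal character

Fix: Replace '=' with LIKE so 'pre%' is treated as a pattern

Corrected query:
SELECT id, kind FROM sensors WHERE kind LIKE 'pre%'

Result:
id | kind    
---+---------
3  | pressure
5  | pressure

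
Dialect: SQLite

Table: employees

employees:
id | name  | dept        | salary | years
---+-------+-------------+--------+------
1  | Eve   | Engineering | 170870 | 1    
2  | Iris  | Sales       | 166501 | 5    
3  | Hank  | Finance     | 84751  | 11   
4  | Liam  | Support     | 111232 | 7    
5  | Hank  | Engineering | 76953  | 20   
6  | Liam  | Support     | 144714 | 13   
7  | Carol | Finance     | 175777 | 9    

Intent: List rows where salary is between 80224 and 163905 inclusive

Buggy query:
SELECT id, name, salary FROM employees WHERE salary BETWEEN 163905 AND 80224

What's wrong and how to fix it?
Bug: The bounds are reversed; BETWEEN a AND b requires a <= b to match anything

Fix: Write BETWEEN 80224 AND 163905

Corrected query:
SELECT id, name, salary FROM employees WHERE salary BETWEEN 80224 AND 163905

Result:
id | name | salary
---+------+-------
3  | Hank | 84751 
4  | Liam | 111232
6  | Liam | 144714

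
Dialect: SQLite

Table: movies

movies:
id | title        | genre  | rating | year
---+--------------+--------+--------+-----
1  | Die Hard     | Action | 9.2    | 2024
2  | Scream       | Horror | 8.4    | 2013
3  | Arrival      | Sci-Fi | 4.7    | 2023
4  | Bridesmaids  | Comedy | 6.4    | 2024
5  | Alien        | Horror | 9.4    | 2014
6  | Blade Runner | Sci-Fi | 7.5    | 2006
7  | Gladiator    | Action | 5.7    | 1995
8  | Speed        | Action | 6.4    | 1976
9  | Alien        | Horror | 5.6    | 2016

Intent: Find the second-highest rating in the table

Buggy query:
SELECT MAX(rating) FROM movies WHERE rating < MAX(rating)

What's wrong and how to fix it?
Bug: The inner MAX is an aggregate inside WHERE, which is not allowed

Fix: Put the inner MAX in a scalar subquery

Corrected query:
SELECT MAX(rating) FROM movies WHERE rating < (SELECT MAX(rating) FROM movies)

Result:
MAX(rating)
-----------
9.2        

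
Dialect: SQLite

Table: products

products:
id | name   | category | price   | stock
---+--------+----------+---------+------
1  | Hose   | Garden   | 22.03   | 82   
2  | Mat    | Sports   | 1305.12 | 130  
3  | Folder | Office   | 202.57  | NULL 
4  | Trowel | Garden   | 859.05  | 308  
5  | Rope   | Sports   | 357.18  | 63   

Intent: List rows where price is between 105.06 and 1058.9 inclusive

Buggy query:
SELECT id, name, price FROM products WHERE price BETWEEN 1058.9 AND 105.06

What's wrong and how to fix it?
Bug: BETWEEN expects the lower bound first; with 1058.9 AND 105.06 the range is empty

Fix: Swap the bounds so the smaller value comes first

Corrected query:
SELECT id, name, price FROM products WHERE price BETWEEN 105.06 AND 1058.9

Result:
id | name   | price 
---+--------+-------
3  | Folder | 202.57
4  | Trowel | 859.05
5  | Rope   | 357.18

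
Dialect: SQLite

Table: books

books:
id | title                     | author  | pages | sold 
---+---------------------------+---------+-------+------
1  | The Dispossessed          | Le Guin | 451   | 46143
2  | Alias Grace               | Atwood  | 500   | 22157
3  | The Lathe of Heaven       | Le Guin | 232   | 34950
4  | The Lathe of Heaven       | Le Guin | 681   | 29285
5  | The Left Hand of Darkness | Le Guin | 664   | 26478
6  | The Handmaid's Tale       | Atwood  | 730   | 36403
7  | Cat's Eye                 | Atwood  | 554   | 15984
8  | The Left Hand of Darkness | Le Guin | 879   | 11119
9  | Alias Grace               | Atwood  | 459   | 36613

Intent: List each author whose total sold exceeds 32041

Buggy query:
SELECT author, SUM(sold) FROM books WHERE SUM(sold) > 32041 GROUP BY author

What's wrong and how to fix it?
Bug: SUM(sold) is an aggregate, but WHERE filters rows before aggregation

Fix: Move the aggregate condition to a HAVING clause

Corrected query:
SELECT author, SUM(sold) FROM books GROUP BY author HAVING SUM(sold) > 32041

Result:
author  | SUM(sold)
--------+----------
Atwood  | 111157   
Le Guin | 147975   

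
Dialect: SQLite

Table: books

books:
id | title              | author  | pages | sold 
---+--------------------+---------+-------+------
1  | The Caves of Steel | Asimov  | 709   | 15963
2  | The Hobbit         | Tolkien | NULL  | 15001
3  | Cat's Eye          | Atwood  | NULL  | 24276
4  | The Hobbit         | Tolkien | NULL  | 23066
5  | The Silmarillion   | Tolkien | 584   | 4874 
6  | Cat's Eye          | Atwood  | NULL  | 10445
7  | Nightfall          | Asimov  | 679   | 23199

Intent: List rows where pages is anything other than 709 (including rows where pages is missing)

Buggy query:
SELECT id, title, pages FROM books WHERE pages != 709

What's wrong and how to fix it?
Bug: 'pages != 709' is unknown when pages is NULL, so NULL rows are silently excluded

Fix: Add an explicit OR pages IS NULL to include the missing-value rows

Corrected query:
SELECT id, title, pages FROM books WHERE pages != 709 OR pages IS NULL

Result:
id | title            | pages
---+------------------+------
2  | The Hobbit       | NULL 
3  | Cat's Eye        | NULL 
4  | The Hobbit       | NULL 
5  | The Silmarillion | 584  
6  | Cat's Eye        | NULL 
7  | Nightfall        | 679  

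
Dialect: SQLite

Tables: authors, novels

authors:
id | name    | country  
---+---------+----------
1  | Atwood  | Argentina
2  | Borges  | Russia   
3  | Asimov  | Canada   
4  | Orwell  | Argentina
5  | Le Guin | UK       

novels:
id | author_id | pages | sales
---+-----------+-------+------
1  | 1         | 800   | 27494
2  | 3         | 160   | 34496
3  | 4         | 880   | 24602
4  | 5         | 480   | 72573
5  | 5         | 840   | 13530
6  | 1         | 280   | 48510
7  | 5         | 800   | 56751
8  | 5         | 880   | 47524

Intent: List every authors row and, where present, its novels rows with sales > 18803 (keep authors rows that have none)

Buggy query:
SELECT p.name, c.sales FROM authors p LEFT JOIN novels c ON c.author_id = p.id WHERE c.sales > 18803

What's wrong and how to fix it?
Bug: A WHERE condition on the right-hand table after LEFT JOIN drops unmatched parents

Fix: Move the right-table condition into the ON clause so unmatched parents are kept

Corrected query:
SELECT p.name, c.sales FROM authors p LEFT JOIN novels c ON c.author_id = p.id AND c.sales > 18803

Result:
name    | sales
--------+------
Atwood  | 27494
Atwood  | 48510
Borges  | NULL 
Asimov  | 34496
Orwell  | 24602
Le Guin | 47524
Le Guin | 56751
Le Guin | 72573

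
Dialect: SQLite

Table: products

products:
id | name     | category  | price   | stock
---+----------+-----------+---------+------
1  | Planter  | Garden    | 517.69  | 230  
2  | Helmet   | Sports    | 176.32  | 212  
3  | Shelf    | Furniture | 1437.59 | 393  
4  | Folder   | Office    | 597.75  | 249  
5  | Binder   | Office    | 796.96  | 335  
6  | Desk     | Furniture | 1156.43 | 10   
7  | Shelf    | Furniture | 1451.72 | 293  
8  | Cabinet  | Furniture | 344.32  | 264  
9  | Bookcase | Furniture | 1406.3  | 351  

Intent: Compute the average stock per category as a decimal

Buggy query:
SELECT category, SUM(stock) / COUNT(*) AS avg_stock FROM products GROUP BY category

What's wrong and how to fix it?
Bug: SUM(stock) and COUNT(*) are both integers; the division truncates the fractional part

Fix: Cast one side to REAL so the division keeps the fractional part

Corrected query:
SELECT category, SUM(stock) * 1.0 / COUNT(*) AS avg_stock FROM products GROUP BY category

Result:
category  | avg_stock
----------+----------
Furniture | 262.2    
Garden    | 230      
Office    | 292      
Sports    | 212      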